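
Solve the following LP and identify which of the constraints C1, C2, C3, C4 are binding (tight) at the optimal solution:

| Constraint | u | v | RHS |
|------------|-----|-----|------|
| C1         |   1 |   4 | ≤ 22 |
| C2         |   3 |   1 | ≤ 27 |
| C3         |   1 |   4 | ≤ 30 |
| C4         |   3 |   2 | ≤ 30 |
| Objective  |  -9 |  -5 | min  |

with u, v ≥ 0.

At u = 8, v = 3, compute slack b - a·x for each constraint:
  C1: 22 − 20 = 2  (slack)
  C2: 27 − 27 = 0  (binding)
  C3: 30 − 20 = 10  (slack)
  C4: 30 − 30 = 0  (binding)

Optimal: u = 8, v = 3
Binding: C2, C4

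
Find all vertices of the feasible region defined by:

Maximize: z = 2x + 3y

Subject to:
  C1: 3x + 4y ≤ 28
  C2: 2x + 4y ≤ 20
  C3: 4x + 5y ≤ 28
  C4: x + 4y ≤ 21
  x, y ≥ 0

(0, 0), (7, 0), (2, 4), (0, 5)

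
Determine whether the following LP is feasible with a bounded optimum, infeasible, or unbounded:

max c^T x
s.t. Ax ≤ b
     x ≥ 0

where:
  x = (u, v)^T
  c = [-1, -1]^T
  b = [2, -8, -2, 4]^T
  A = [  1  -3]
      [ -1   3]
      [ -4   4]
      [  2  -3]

Infeasible (no feasible solution exists)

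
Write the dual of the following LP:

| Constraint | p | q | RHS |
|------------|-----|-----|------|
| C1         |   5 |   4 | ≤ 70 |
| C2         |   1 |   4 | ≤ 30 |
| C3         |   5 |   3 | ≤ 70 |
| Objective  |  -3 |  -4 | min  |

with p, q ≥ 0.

Primal min cᵀx s.t. Ax ≤ b, x ≥ 0  →  Dual max −bᵀy s.t. Aᵀy ≥ −c, y ≥ 0.

Maximize: z = -70y1 - 30y2 - 70y3

Subject to:
  5y1 + y2 + 5y3 ≥ 3
  4y1 + 4y2 + 3y3 ≥ 4
  y1, y2, y3 ≥ 0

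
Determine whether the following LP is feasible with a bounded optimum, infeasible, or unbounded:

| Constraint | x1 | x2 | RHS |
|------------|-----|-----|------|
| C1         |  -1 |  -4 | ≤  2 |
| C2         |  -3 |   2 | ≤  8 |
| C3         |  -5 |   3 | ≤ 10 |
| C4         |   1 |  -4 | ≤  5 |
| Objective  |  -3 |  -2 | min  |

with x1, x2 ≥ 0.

Unbounded (objective can decrease without bound)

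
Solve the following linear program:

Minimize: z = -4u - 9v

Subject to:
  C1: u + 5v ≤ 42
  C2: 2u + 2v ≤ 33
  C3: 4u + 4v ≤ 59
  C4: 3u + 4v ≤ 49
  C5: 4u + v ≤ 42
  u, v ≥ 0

Evaluate the objective at each vertex of the feasible region:
  z(0, 0) = 0
  z(10.5, 0) = -42
  z(9.154, 5.385) = -85.08
  z(7, 7) = -91  ←
  z(0, 8.4) = -75.6
The minimum is at u = 7, v = 7.

u = 7, v = 7, z = -91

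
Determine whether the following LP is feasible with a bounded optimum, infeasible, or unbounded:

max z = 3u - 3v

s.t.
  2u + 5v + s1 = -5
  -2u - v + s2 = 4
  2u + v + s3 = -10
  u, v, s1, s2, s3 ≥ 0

Infeasible (no feasible solution exists)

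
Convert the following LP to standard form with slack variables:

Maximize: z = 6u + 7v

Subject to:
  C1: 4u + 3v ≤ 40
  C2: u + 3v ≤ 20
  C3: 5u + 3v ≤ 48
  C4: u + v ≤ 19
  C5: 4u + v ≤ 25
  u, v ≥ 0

max z = 6u + 7v

s.t.
  4u + 3v + s1 = 40
  u + 3v + s2 = 20
  5u + 3v + s3 = 48
  u + v + s4 = 19
  4u + v + s5 = 25
  u, v, s1, s2, s3, s4, s5 ≥ 0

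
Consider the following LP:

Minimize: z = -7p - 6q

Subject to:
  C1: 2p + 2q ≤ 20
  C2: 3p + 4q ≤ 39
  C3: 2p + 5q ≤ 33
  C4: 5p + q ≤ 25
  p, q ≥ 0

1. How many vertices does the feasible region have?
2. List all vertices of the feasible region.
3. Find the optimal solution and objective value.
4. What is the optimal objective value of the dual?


1. 4
2. (0, 0), (5, 0), (4, 5), (0, 6.6)
3. p = 4, q = 5, z = -58
4. -58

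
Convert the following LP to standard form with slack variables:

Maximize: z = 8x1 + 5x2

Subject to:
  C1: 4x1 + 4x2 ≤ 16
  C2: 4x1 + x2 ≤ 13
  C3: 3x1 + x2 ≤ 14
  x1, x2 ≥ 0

max z = 8x1 + 5x2

s.t.
  4x1 + 4x2 + s1 = 16
  4x1 + x2 + s2 = 13
  3x1 + x2 + s3 = 14
  x1, x2, s1, s2, s3 ≥ 0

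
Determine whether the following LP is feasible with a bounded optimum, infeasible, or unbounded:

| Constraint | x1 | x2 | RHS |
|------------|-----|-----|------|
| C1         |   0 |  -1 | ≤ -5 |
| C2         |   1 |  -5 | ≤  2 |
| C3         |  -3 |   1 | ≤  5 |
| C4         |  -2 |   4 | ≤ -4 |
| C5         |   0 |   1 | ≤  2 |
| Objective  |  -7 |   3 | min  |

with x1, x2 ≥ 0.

Infeasible (no feasible solution exists)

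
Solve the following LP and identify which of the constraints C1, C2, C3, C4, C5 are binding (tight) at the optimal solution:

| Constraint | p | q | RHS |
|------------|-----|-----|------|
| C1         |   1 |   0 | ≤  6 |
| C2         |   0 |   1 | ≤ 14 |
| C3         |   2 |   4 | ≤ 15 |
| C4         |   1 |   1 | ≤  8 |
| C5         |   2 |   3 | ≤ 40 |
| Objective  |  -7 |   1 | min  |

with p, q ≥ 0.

At p = 6, q = 0, compute slack b - a·x for each constraint:
  C1: 6 − 6 = 0  (binding)
  C2: 14 − 0 = 14  (slack)
  C3: 15 − 12 = 3  (slack)
  C4: 8 − 6 = 2  (slack)
  C5: 40 − 12 = 28  (slack)

Optimal: p = 6, q = 0
Binding: C1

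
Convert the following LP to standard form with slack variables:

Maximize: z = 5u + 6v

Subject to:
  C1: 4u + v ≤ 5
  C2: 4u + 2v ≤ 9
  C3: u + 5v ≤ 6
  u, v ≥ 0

max z = 5u + 6v

s.t.
  4u + v + s1 = 5
  4u + 2v + s2 = 9
  u + 5v + s3 = 6
  u, v, s1, s2, s3 ≥ 0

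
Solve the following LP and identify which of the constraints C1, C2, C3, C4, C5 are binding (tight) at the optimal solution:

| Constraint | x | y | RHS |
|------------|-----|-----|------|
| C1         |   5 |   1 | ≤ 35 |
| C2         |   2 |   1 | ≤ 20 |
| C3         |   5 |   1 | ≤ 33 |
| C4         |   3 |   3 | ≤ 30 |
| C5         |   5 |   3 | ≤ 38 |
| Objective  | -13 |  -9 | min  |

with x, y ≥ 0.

At x = 4, y = 6, compute slack b - a·x for each constraint:
  C1: 35 − 26 = 9  (slack)
  C2: 20 − 14 = 6  (slack)
  C3: 33 − 26 = 7  (slack)
  C4: 30 − 30 = 0  (binding)
  C5: 38 − 38 = 0  (binding)

Optimal: x = 4, y = 6
Binding: C4, C5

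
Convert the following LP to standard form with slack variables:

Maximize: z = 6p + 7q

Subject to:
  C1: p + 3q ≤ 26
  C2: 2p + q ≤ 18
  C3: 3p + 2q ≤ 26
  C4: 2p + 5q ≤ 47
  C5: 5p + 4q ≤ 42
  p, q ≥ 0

max z = 6p + 7q

s.t.
  p + 3q + s1 = 26
  2p + q + s2 = 18
  3p + 2q + s3 = 26
  2p + 5q + s4 = 47
  5p + 4q + s5 = 42
  p, q, s1, s2, s3, s4, s5 ≥ 0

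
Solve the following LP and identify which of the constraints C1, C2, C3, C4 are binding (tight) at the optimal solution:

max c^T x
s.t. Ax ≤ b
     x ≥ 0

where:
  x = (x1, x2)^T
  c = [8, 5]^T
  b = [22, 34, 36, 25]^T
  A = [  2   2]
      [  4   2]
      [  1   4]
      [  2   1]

At x1 = 6, x2 = 5, compute slack b - a·x for each constraint:
  C1: 22 − 22 = 0  (binding)
  C2: 34 − 34 = 0  (binding)
  C3: 36 − 26 = 10  (slack)
  C4: 25 − 17 = 8  (slack)

Optimal: x1 = 6, x2 = 5
Binding: C1, C2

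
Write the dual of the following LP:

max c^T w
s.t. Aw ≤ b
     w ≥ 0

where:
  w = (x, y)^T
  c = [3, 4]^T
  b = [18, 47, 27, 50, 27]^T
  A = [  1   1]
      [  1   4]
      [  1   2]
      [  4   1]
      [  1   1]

Primal max cᵀx s.t. Ax ≤ b, x ≥ 0  →  Dual min bᵀy s.t. Aᵀy ≥ c, y ≥ 0.

Minimize: z = 18y1 + 47y2 + 27y3 + 50y4 + 27y5

Subject to:
  y1 + y2 + y3 + 4y4 + y5 ≥ 3
  y1 + 4y2 + 2y3 + y4 + y5 ≥ 4
  y1, y2, y3, y4, y5 ≥ 0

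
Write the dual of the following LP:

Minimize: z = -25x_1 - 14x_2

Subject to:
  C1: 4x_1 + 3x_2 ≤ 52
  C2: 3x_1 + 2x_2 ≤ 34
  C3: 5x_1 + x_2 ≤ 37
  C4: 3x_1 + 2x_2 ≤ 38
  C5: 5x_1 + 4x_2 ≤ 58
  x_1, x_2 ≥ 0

Primal min cᵀx s.t. Ax ≤ b, x ≥ 0  →  Dual max −bᵀy s.t. Aᵀy ≥ −c, y ≥ 0.

Maximize: z = -52y1 - 34y2 - 37y3 - 38y4 - 58y5

Subject to:
  4y1 + 3y2 + 5y3 + 3y4 + 5y5 ≥ 25
  3y1 + 2y2 + y3 + 2y4 + 4y5 ≥ 14
  y1, y2, y3, y4, y5 ≥ 0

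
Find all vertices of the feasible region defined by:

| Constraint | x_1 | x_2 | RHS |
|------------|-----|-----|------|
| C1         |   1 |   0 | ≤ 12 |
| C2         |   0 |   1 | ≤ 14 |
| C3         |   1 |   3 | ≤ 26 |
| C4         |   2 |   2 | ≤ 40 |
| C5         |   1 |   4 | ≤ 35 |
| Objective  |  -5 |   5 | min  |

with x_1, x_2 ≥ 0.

(0, 0), (12, 0), (12, 4.667), (0, 8.667)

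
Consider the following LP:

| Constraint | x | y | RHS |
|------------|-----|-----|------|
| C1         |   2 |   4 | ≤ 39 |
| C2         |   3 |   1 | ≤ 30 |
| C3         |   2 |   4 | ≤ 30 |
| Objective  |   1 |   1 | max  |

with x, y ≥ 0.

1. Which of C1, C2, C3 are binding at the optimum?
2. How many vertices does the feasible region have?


1. C2, C3
2. 4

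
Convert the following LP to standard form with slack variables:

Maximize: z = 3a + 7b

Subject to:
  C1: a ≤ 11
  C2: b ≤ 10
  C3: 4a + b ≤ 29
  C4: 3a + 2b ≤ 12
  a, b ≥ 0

max z = 3a + 7b

s.t.
  a + s1 = 11
  b + s2 = 10
  4a + b + s3 = 29
  3a + 2b + s4 = 12
  a, b, s1, s2, s3, s4 ≥ 0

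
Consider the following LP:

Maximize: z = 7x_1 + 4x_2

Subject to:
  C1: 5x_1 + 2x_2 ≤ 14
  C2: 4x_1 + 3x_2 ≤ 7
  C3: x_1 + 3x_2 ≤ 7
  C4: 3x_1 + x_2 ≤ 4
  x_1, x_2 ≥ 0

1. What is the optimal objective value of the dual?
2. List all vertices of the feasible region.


1. 11
2. (0, 0), (1.333, 0), (1, 1), (0, 2.333)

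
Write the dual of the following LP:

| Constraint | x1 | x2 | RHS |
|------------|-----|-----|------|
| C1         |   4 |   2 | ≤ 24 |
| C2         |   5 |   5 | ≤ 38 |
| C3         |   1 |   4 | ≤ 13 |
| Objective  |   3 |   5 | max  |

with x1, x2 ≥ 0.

Primal max cᵀx s.t. Ax ≤ b, x ≥ 0  →  Dual min bᵀy s.t. Aᵀy ≥ c, y ≥ 0.

Minimize: z = 24y1 + 38y2 + 13y3

Subject to:
  4y1 + 5y2 + y3 ≥ 3
  2y1 + 5y2 + 4y3 ≥ 5
  y1, y2, y3 ≥ 0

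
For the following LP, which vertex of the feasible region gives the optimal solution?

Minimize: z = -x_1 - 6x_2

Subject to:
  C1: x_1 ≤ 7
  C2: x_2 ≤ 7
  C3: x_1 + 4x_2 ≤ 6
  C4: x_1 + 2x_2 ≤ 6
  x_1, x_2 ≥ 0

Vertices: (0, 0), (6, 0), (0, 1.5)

Evaluate the objective at each vertex of the feasible region:
  z(0, 0) = 0
  z(6, 0) = -6
  z(0, 1.5) = -9  ←
The minimum is at x_1 = 0, x_2 = 1.5.

(0, 1.5)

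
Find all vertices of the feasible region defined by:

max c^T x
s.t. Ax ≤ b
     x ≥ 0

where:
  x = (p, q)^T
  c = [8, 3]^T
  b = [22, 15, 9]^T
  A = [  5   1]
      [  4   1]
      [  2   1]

(0, 0), (3.75, 0), (3, 3), (0, 9)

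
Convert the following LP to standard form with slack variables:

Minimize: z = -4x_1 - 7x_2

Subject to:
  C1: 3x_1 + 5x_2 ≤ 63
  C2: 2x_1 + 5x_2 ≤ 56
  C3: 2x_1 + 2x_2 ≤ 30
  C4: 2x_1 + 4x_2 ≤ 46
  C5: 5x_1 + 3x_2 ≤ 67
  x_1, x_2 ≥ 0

min z = -4x_1 - 7x_2

s.t.
  3x_1 + 5x_2 + s1 = 63
  2x_1 + 5x_2 + s2 = 56
  2x_1 + 2x_2 + s3 = 30
  2x_1 + 4x_2 + s4 = 46
  5x_1 + 3x_2 + s5 = 67
  x_1, x_2, s1, s2, s3, s4, s5 ≥ 0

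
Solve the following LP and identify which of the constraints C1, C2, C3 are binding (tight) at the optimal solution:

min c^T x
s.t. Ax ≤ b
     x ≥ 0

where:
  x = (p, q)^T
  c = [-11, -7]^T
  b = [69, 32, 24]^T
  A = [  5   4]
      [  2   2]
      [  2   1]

At p = 9, q = 6, compute slack b - a·x for each constraint:
  C1: 69 − 69 = 0  (binding)
  C2: 32 − 30 = 2  (slack)
  C3: 24 − 24 = 0  (binding)

Optimal: p = 9, q = 6
Binding: C1, C3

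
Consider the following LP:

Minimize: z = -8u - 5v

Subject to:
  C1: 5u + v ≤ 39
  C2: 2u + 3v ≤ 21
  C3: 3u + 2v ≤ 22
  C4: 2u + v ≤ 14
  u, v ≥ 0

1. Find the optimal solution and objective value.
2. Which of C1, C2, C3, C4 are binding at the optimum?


1. u = 6, v = 2, z = -58
2. C3, C4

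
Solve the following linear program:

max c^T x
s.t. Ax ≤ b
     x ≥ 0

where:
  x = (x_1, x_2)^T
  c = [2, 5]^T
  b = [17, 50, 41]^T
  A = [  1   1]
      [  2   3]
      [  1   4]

Evaluate the objective at each vertex of the feasible region:
  z(0, 0) = 0
  z(17, 0) = 34
  z(9, 8) = 58  ←
  z(0, 10.25) = 51.25
The maximum is at x_1 = 9, x_2 = 8.

x_1 = 9, x_2 = 8, z = 58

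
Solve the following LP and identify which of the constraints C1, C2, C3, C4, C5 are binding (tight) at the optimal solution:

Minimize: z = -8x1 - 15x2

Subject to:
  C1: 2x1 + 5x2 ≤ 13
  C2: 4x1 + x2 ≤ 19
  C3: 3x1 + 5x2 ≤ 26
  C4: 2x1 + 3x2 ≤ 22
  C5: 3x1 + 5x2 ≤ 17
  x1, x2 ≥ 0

At x1 = 4, x2 = 1, compute slack b - a·x for each constraint:
  C1: 13 − 13 = 0  (binding)
  C2: 19 − 17 = 2  (slack)
  C3: 26 − 17 = 9  (slack)
  C4: 22 − 11 = 11  (slack)
  C5: 17 − 17 = 0  (binding)

Optimal: x1 = 4, x2 = 1
Binding: C1, C5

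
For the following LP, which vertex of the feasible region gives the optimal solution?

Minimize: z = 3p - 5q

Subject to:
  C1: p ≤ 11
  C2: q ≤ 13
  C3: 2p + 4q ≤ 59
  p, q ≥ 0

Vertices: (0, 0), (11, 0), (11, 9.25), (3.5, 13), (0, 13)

Evaluate the objective at each vertex of the feasible region:
  z(0, 0) = 0
  z(11, 0) = 33
  z(11, 9.25) = -13.25
  z(3.5, 13) = -54.5
  z(0, 13) = -65  ←
The minimum is at p = 0, q = 13.

(0, 13)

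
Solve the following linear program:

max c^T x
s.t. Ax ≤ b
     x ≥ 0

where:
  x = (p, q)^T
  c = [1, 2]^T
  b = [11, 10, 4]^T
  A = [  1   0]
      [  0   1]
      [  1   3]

Evaluate the objective at each vertex of the feasible region:
  z(0, 0) = 0
  z(4, 0) = 4  ←
  z(0, 1.333) = 2.667
The maximum is at p = 4, q = 0.

p = 4, q = 0, z = 4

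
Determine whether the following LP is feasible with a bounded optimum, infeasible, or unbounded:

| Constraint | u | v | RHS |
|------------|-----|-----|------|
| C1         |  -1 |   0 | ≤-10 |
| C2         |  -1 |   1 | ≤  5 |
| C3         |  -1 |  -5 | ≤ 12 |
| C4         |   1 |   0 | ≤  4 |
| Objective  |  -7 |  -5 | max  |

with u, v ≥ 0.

Infeasible (no feasible solution exists)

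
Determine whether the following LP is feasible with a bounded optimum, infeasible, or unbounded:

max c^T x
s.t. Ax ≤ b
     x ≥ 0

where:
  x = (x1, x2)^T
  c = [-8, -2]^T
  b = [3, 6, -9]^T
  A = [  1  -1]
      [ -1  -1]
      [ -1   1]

Infeasible (no feasible solution exists)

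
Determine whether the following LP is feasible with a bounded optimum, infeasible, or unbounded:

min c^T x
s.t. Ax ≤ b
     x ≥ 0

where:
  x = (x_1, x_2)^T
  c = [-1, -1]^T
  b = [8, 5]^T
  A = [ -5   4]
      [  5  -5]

Unbounded (objective can decrease without bound)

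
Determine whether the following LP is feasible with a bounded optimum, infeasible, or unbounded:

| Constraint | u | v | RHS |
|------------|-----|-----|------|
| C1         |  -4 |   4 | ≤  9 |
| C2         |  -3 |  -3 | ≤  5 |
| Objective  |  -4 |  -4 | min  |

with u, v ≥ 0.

Unbounded (objective can decrease without bound)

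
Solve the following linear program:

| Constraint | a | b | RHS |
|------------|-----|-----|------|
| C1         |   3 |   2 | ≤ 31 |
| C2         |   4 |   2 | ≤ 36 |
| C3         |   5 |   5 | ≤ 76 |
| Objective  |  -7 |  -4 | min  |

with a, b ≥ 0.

Evaluate the objective at each vertex of the feasible region:
  z(0, 0) = 0
  z(9, 0) = -63
  z(5, 8) = -67  ←
  z(0.6, 14.6) = -62.6
  z(0, 15.2) = -60.8
The minimum is at a = 5, b = 8.

a = 5, b = 8, z = -67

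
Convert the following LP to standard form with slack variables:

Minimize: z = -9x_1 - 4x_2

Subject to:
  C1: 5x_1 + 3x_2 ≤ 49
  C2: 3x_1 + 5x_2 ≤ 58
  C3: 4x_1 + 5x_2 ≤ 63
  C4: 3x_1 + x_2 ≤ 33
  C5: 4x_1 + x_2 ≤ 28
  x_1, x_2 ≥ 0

min z = -9x_1 - 4x_2

s.t.
  5x_1 + 3x_2 + s1 = 49
  3x_1 + 5x_2 + s2 = 58
  4x_1 + 5x_2 + s3 = 63
  3x_1 + x_2 + s4 = 33
  4x_1 + x_2 + s5 = 28
  x_1, x_2, s1, s2, s3, s4, s5 ≥ 0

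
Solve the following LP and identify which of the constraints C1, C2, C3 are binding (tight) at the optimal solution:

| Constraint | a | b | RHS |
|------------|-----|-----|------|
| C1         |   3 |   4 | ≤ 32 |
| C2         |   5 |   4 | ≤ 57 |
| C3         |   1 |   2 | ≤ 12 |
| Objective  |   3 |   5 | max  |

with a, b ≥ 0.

At a = 8, b = 2, compute slack b - a·x for each constraint:
  C1: 32 − 32 = 0  (binding)
  C2: 57 − 48 = 9  (slack)
  C3: 12 − 12 = 0  (binding)

Optimal: a = 8, b = 2
Binding: C1, C3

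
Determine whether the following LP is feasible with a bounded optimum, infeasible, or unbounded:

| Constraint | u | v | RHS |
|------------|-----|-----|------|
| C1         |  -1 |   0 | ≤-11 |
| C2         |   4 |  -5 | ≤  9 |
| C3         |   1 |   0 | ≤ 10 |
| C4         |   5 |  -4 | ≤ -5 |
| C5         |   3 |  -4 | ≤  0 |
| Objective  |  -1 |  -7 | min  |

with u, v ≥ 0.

Infeasible (no feasible solution exists)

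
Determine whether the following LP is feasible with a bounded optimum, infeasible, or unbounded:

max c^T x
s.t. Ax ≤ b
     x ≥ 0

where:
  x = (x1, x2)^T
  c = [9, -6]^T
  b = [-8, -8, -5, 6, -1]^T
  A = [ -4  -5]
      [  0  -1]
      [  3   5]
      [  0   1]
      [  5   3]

Infeasible (no feasible solution exists)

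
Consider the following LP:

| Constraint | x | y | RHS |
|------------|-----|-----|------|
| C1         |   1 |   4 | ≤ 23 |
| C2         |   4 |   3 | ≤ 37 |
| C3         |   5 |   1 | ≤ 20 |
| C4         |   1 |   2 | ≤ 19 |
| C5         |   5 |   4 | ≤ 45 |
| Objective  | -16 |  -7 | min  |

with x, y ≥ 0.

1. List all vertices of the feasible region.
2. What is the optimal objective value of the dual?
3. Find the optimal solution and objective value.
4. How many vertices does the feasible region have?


1. (0, 0), (4, 0), (3, 5), (0, 5.75)
2. -83
3. x = 3, y = 5, z = -83
4. 4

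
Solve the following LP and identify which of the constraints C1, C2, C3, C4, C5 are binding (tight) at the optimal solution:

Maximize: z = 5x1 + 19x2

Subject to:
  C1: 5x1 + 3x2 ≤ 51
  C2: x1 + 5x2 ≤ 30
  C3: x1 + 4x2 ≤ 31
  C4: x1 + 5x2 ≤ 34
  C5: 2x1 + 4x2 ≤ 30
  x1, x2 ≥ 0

At x1 = 5, x2 = 5, compute slack b - a·x for each constraint:
  C1: 51 − 40 = 11  (slack)
  C2: 30 − 30 = 0  (binding)
  C3: 31 − 25 = 6  (slack)
  C4: 34 − 30 = 4  (slack)
  C5: 30 − 30 = 0  (binding)

Optimal: x1 = 5, x2 = 5
Binding: C2, C5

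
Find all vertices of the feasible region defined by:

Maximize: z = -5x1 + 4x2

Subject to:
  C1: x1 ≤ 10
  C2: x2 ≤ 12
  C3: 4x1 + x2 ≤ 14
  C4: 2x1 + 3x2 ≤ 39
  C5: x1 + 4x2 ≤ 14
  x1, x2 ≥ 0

(0, 0), (3.5, 0), (2.8, 2.8), (0, 3.5)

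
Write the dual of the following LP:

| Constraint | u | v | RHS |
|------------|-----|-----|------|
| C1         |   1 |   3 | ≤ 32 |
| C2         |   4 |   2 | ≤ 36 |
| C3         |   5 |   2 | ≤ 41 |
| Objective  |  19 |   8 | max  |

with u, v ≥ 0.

Primal max cᵀx s.t. Ax ≤ b, x ≥ 0  →  Dual min bᵀy s.t. Aᵀy ≥ c, y ≥ 0.

Minimize: z = 32y1 + 36y2 + 41y3

Subject to:
  y1 + 4y2 + 5y3 ≥ 19
  3y1 + 2y2 + 2y3 ≥ 8
  y1, y2, y3 ≥ 0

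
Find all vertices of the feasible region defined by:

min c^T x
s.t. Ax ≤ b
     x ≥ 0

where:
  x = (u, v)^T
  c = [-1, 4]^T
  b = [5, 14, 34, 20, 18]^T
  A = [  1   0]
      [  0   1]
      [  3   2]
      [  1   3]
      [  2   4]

(0, 0), (5, 0), (5, 2), (0, 4.5)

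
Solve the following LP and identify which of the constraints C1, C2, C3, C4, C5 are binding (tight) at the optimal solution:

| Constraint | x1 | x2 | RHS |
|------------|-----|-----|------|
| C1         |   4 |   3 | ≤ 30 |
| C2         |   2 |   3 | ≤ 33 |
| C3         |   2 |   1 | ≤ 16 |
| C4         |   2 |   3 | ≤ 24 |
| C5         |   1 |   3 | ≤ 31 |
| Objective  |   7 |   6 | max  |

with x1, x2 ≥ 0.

At x1 = 3, x2 = 6, compute slack b - a·x for each constraint:
  C1: 30 − 30 = 0  (binding)
  C2: 33 − 24 = 9  (slack)
  C3: 16 − 12 = 4  (slack)
  C4: 24 − 24 = 0  (binding)
  C5: 31 − 21 = 10  (slack)

Optimal: x1 = 3, x2 = 6
Binding: C1, C4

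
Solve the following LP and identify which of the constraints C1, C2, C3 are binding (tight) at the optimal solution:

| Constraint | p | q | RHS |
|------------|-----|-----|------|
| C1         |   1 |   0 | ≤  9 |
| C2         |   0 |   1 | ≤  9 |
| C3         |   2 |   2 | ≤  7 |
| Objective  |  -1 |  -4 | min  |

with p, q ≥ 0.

At p = 0, q = 3.5, compute slack b - a·x for each constraint:
  C1: 9 − 0 = 9  (slack)
  C2: 9 − 3.5 = 5.5  (slack)
  C3: 7 − 7 = 0  (binding)

Optimal: p = 0, q = 3.5
Binding: C3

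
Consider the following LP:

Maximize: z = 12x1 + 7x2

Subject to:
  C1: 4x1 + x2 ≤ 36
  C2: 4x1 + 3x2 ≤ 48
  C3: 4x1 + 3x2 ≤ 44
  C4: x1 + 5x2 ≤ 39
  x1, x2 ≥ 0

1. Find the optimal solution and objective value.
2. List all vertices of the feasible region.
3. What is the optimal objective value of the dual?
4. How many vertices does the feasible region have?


1. x1 = 8, x2 = 4, z = 124
2. (0, 0), (9, 0), (8, 4), (6.059, 6.588), (0, 7.8)
3. 124
4. 5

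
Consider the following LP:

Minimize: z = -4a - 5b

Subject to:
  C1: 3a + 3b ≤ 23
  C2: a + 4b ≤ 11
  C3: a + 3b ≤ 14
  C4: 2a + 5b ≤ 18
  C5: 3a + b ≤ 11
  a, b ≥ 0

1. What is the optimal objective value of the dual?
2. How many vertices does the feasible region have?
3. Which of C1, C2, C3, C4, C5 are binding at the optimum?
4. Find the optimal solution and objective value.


1. -22
2. 4
3. C2, C5
4. a = 3, b = 2, z = -22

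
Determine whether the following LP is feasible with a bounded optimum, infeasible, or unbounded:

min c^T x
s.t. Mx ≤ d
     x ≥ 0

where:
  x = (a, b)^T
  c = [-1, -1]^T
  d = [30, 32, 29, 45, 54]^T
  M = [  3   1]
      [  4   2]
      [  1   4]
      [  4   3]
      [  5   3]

Feasible with a bounded optimal solution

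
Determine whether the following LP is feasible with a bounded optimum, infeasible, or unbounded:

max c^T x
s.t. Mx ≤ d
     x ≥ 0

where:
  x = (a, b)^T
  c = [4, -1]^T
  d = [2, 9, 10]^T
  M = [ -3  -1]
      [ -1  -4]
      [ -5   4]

Unbounded (objective can increase without bound)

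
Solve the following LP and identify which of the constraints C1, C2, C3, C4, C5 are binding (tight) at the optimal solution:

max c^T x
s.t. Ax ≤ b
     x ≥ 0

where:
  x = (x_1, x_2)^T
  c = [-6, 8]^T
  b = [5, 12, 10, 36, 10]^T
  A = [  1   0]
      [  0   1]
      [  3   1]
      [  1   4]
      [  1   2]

At x_1 = 0, x_2 = 5, compute slack b - a·x for each constraint:
  C1: 5 − 0 = 5  (slack)
  C2: 12 − 5 = 7  (slack)
  C3: 10 − 5 = 5  (slack)
  C4: 36 − 20 = 16  (slack)
  C5: 10 − 10 = 0  (binding)

Optimal: x_1 = 0, x_2 = 5
Binding: C5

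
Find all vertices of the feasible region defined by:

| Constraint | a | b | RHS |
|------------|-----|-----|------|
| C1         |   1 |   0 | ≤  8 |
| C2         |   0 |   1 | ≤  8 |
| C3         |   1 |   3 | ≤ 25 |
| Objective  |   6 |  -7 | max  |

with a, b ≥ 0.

(0, 0), (8, 0), (8, 5.667), (1, 8), (0, 8)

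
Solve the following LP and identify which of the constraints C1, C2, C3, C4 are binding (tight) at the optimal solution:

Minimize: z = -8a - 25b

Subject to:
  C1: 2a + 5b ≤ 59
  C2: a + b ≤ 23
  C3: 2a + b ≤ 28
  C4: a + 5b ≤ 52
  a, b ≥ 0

At a = 7, b = 9, compute slack b - a·x for each constraint:
  C1: 59 − 59 = 0  (binding)
  C2: 23 − 16 = 7  (slack)
  C3: 28 − 23 = 5  (slack)
  C4: 52 − 52 = 0  (binding)

Optimal: a = 7, b = 9
Binding: C1, C4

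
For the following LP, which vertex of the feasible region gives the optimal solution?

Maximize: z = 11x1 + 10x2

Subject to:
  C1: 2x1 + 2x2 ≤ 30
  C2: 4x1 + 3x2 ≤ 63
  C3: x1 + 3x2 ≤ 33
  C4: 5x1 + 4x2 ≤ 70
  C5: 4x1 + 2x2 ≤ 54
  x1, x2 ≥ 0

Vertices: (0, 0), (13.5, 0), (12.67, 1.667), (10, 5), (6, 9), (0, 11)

Evaluate the objective at each vertex of the feasible region:
  z(0, 0) = 0
  z(13.5, 0) = 148.5
  z(12.67, 1.667) = 156
  z(10, 5) = 160  ←
  z(6, 9) = 156
  z(0, 11) = 110
The maximum is at x1 = 10, x2 = 5.

(10, 5)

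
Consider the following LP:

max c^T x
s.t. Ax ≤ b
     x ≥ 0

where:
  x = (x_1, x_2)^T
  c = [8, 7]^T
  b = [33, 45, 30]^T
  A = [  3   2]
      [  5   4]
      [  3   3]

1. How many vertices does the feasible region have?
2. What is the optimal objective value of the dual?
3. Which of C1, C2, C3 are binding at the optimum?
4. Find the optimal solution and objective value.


1. 4
2. 75
3. C2, C3
4. x_1 = 5, x_2 = 5, z = 75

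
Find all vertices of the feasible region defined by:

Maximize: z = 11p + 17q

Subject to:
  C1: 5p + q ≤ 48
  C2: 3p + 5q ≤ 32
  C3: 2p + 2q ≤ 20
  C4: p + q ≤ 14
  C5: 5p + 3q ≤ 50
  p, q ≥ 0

(0, 0), (9.6, 0), (9.5, 0.5), (9, 1), (0, 6.4)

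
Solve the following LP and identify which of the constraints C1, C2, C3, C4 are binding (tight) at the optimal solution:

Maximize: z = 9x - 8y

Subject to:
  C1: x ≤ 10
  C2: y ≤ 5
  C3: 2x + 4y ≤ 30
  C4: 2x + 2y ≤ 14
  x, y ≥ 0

At x = 7, y = 0, compute slack b - a·x for each constraint:
  C1: 10 − 7 = 3  (slack)
  C2: 5 − 0 = 5  (slack)
  C3: 30 − 14 = 16  (slack)
  C4: 14 − 14 = 0  (binding)

Optimal: x = 7, y = 0
Binding: C4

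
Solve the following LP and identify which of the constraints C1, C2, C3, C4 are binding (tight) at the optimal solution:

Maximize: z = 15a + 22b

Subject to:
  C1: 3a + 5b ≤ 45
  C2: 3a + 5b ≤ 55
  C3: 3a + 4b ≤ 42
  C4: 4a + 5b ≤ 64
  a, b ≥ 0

At a = 10, b = 3, compute slack b - a·x for each constraint:
  C1: 45 − 45 = 0  (binding)
  C2: 55 − 45 = 10  (slack)
  C3: 42 − 42 = 0  (binding)
  C4: 64 − 55 = 9  (slack)

Optimal: a = 10, b = 3
Binding: C1, C3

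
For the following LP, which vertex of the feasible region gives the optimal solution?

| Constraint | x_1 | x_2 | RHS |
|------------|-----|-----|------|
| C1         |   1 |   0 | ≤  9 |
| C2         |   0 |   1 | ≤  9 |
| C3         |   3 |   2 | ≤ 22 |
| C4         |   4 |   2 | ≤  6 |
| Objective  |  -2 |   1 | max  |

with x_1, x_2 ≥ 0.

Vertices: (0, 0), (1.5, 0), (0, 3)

Evaluate the objective at each vertex of the feasible region:
  z(0, 0) = 0
  z(1.5, 0) = -3
  z(0, 3) = 3  ←
The maximum is at x_1 = 0, x_2 = 3.

(0, 3)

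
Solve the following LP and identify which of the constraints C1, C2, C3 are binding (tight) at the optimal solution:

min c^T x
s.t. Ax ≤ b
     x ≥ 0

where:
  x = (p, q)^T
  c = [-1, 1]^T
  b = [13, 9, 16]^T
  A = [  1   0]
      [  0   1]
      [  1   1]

At p = 13, q = 0, compute slack b - a·x for each constraint:
  C1: 13 − 13 = 0  (binding)
  C2: 9 − 0 = 9  (slack)
  C3: 16 − 13 = 3  (slack)

Optimal: p = 13, q = 0
Binding: C1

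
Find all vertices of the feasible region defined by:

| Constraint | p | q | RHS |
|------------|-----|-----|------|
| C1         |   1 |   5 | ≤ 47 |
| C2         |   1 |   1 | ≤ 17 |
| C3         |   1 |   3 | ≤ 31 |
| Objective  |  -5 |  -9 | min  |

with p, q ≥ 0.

(0, 0), (17, 0), (10, 7), (7, 8), (0, 9.4)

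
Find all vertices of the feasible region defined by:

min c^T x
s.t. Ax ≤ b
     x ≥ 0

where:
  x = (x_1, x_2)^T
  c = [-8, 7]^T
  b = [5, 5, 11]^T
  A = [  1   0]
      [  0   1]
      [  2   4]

(0, 0), (5, 0), (5, 0.25), (0, 2.75)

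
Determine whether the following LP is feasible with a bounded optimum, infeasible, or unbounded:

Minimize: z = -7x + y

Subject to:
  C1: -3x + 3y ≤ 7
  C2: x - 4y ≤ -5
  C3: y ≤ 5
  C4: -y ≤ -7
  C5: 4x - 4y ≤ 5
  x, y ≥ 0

Infeasible (no feasible solution exists)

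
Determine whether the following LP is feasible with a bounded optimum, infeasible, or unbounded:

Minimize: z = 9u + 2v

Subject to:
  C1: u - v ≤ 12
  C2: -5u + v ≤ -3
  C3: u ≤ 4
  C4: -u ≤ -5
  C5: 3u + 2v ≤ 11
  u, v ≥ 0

Infeasible (no feasible solution exists)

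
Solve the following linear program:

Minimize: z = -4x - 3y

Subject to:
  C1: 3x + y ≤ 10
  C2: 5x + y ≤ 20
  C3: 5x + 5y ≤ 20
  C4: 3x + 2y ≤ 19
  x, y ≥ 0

Evaluate the objective at each vertex of the feasible region:
  z(0, 0) = 0
  z(3.333, 0) = -13.33
  z(3, 1) = -15  ←
  z(0, 4) = -12
The minimum is at x = 3, y = 1.

x = 3, y = 1, z = -15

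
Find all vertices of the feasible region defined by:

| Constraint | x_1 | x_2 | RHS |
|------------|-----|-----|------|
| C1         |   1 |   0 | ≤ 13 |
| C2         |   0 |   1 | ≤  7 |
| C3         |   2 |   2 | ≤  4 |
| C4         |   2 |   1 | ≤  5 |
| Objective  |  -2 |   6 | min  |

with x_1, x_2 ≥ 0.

(0, 0), (2, 0), (0, 2)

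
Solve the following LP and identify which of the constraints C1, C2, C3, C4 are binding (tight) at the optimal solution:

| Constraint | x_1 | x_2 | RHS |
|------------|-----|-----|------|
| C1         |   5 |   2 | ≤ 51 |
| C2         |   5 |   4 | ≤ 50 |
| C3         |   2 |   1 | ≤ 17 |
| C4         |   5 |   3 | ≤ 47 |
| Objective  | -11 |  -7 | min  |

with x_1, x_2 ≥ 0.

At x_1 = 6, x_2 = 5, compute slack b - a·x for each constraint:
  C1: 51 − 40 = 11  (slack)
  C2: 50 − 50 = 0  (binding)
  C3: 17 − 17 = 0  (binding)
  C4: 47 − 45 = 2  (slack)

Optimal: x_1 = 6, x_2 = 5
Binding: C2, C3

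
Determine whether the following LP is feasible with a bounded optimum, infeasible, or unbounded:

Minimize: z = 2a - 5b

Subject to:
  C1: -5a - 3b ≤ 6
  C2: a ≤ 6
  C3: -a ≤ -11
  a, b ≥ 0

Infeasible (no feasible solution exists)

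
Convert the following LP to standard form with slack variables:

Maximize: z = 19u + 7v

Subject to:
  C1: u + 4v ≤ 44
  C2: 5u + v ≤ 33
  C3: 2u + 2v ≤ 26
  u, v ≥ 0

max z = 19u + 7v

s.t.
  u + 4v + s1 = 44
  5u + v + s2 = 33
  2u + 2v + s3 = 26
  u, v, s1, s2, s3 ≥ 0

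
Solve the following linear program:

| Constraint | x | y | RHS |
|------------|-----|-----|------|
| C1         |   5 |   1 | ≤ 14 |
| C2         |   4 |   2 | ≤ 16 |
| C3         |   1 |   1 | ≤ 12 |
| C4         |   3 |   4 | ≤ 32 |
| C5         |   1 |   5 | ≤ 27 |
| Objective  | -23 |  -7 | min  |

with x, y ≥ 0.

Evaluate the objective at each vertex of the feasible region:
  z(0, 0) = 0
  z(2.8, 0) = -64.4
  z(2, 4) = -74  ←
  z(1.444, 5.111) = -69
  z(0, 5.4) = -37.8
The minimum is at x = 2, y = 4.

x = 2, y = 4, z = -74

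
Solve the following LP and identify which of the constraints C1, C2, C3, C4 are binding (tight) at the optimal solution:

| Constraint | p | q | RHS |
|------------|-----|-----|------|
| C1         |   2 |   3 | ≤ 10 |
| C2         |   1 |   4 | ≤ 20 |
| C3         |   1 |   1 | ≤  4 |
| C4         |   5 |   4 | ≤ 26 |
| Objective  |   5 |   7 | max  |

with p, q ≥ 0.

At p = 2, q = 2, compute slack b - a·x for each constraint:
  C1: 10 − 10 = 0  (binding)
  C2: 20 − 10 = 10  (slack)
  C3: 4 − 4 = 0  (binding)
  C4: 26 − 18 = 8  (slack)

Optimal: p = 2, q = 2
Binding: C1, C3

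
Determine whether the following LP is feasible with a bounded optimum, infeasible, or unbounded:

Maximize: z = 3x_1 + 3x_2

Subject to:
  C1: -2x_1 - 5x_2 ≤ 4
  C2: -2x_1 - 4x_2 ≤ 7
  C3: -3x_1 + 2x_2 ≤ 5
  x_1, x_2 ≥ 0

Unbounded (objective can increase without bound)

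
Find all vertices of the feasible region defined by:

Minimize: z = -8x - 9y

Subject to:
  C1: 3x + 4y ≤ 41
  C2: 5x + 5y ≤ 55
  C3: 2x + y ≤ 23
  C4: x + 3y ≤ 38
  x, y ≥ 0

(0, 0), (11, 0), (3, 8), (0, 10.25)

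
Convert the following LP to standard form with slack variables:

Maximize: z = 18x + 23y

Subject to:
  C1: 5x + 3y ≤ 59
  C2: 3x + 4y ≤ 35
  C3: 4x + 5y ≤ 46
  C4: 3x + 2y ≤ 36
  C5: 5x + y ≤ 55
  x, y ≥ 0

max z = 18x + 23y

s.t.
  5x + 3y + s1 = 59
  3x + 4y + s2 = 35
  4x + 5y + s3 = 46
  3x + 2y + s4 = 36
  5x + y + s5 = 55
  x, y, s1, s2, s3, s4, s5 ≥ 0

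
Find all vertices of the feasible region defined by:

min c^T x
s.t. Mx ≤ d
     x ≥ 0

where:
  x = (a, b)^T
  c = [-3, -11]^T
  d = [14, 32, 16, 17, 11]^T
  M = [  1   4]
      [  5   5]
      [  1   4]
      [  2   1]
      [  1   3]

(0, 0), (6.4, 0), (4.1, 2.3), (2, 3), (0, 3.5)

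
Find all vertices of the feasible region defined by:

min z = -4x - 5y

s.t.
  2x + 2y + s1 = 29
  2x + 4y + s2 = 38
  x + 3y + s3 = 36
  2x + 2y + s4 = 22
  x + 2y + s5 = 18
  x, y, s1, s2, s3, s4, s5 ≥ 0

(0, 0), (11, 0), (4, 7), (0, 9)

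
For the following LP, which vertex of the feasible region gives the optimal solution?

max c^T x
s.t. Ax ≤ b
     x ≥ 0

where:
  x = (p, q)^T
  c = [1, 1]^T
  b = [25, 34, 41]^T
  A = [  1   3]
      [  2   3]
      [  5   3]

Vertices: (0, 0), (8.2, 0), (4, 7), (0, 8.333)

Evaluate the objective at each vertex of the feasible region:
  z(0, 0) = 0
  z(8.2, 0) = 8.2
  z(4, 7) = 11  ←
  z(0, 8.333) = 8.333
The maximum is at p = 4, q = 7.

(4, 7)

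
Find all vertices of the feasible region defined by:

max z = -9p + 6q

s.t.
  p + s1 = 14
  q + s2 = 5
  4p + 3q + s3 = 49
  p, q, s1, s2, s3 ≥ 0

(0, 0), (12.25, 0), (8.5, 5), (0, 5)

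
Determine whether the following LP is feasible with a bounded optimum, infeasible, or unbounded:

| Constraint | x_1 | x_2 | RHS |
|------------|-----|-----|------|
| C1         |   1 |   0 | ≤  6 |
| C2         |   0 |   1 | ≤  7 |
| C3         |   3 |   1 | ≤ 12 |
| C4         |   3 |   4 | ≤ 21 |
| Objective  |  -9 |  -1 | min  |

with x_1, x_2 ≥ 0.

Feasible with a bounded optimal solution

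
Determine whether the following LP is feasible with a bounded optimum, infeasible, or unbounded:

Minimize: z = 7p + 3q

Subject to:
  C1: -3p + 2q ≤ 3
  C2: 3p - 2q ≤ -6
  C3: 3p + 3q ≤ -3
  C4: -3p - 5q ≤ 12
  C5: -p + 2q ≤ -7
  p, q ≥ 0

Infeasible (no feasible solution exists)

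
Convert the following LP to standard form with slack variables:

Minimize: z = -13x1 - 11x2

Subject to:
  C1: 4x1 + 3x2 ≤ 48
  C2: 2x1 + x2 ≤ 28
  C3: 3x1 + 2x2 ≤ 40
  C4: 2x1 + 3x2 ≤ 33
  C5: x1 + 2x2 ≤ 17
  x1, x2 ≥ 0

min z = -13x1 - 11x2

s.t.
  4x1 + 3x2 + s1 = 48
  2x1 + x2 + s2 = 28
  3x1 + 2x2 + s3 = 40
  2x1 + 3x2 + s4 = 33
  x1 + 2x2 + s5 = 17
  x1, x2, s1, s2, s3, s4, s5 ≥ 0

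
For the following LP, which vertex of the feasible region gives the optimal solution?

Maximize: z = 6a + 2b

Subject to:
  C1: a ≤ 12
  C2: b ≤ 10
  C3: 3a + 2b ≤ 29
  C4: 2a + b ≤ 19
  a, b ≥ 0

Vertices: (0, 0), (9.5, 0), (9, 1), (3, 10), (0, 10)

Evaluate the objective at each vertex of the feasible region:
  z(0, 0) = 0
  z(9.5, 0) = 57  ←
  z(9, 1) = 56
  z(3, 10) = 38
  z(0, 10) = 20
The maximum is at a = 9.5, b = 0.

(9.5, 0)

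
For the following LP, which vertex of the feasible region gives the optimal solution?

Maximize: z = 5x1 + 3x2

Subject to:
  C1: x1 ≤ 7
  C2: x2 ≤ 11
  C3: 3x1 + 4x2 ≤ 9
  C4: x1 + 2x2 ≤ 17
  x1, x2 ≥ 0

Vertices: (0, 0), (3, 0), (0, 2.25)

Evaluate the objective at each vertex of the feasible region:
  z(0, 0) = 0
  z(3, 0) = 15  ←
  z(0, 2.25) = 6.75
The maximum is at x1 = 3, x2 = 0.

(3, 0)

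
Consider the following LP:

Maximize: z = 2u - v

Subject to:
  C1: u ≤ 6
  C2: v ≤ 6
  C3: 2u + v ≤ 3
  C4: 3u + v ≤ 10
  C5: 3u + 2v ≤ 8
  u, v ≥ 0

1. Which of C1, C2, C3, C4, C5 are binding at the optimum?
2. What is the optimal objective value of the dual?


1. C3
2. 3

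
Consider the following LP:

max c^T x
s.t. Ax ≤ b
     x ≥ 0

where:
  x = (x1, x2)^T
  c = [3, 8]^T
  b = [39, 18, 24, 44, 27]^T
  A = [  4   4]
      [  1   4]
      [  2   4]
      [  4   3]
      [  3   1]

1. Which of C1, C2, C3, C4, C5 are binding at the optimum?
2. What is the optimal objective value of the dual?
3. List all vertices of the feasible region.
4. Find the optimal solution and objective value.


1. C2, C3
2. 42
3. (0, 0), (9, 0), (8.625, 1.125), (7.5, 2.25), (6, 3), (0, 4.5)
4. x1 = 6, x2 = 3, z = 42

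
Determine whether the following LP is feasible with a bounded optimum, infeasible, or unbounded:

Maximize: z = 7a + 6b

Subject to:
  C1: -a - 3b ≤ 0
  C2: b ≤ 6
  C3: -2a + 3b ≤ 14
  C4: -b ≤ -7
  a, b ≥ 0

Infeasible (no feasible solution exists)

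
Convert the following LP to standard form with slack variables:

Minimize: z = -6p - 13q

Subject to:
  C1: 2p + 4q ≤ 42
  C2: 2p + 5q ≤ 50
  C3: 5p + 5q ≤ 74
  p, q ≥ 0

min z = -6p - 13q

s.t.
  2p + 4q + s1 = 42
  2p + 5q + s2 = 50
  5p + 5q + s3 = 74
  p, q, s1, s2, s3 ≥ 0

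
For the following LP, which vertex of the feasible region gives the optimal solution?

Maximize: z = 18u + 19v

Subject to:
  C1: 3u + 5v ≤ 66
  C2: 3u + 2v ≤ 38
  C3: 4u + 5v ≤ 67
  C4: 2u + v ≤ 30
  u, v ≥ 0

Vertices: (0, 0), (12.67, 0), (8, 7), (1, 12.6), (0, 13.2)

Evaluate the objective at each vertex of the feasible region:
  z(0, 0) = 0
  z(12.67, 0) = 228
  z(8, 7) = 277  ←
  z(1, 12.6) = 257.4
  z(0, 13.2) = 250.8
The maximum is at u = 8, v = 7.

(8, 7)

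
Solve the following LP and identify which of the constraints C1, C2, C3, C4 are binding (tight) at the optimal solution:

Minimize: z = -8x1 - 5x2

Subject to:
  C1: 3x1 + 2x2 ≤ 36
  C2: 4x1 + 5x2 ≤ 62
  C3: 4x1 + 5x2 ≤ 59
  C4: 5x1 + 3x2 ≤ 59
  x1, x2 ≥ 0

At x1 = 10, x2 = 3, compute slack b - a·x for each constraint:
  C1: 36 − 36 = 0  (binding)
  C2: 62 − 55 = 7  (slack)
  C3: 59 − 55 = 4  (slack)
  C4: 59 − 59 = 0  (binding)

Optimal: x1 = 10, x2 = 3
Binding: C1, C4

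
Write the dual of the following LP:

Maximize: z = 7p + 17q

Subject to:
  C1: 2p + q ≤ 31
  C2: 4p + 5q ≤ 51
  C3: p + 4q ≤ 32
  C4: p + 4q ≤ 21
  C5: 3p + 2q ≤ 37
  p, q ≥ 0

Primal max cᵀx s.t. Ax ≤ b, x ≥ 0  →  Dual min bᵀy s.t. Aᵀy ≥ c, y ≥ 0.

Minimize: z = 31y1 + 51y2 + 32y3 + 21y4 + 37y5

Subject to:
  2y1 + 4y2 + y3 + y4 + 3y5 ≥ 7
  y1 + 5y2 + 4y3 + 4y4 + 2y5 ≥ 17
  y1, y2, y3, y4, y5 ≥ 0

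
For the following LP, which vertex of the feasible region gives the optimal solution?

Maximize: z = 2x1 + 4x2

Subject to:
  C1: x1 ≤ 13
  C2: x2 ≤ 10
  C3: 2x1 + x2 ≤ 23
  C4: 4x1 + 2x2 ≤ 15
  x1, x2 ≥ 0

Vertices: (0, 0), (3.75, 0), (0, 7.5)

Evaluate the objective at each vertex of the feasible region:
  z(0, 0) = 0
  z(3.75, 0) = 7.5
  z(0, 7.5) = 30  ←
The maximum is at x1 = 0, x2 = 7.5.

(0, 7.5)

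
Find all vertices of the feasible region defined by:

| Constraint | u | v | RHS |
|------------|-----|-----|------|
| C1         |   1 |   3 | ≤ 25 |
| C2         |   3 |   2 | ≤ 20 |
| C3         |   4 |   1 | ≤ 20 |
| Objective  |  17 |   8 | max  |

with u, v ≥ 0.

(0, 0), (5, 0), (4, 4), (1.429, 7.857), (0, 8.333)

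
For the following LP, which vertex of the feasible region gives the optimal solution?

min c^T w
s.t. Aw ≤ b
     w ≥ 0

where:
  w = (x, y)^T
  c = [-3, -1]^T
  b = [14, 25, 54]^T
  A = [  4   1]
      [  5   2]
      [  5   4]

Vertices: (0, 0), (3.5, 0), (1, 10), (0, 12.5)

Evaluate the objective at each vertex of the feasible region:
  z(0, 0) = 0
  z(3.5, 0) = -10.5
  z(1, 10) = -13  ←
  z(0, 12.5) = -12.5
The minimum is at x = 1, y = 10.

(1, 10)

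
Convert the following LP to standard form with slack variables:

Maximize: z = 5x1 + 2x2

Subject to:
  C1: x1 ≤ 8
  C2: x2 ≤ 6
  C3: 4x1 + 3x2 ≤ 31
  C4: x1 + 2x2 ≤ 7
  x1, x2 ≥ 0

max z = 5x1 + 2x2

s.t.
  x1 + s1 = 8
  x2 + s2 = 6
  4x1 + 3x2 + s3 = 31
  x1 + 2x2 + s4 = 7
  x1, x2, s1, s2, s3, s4 ≥ 0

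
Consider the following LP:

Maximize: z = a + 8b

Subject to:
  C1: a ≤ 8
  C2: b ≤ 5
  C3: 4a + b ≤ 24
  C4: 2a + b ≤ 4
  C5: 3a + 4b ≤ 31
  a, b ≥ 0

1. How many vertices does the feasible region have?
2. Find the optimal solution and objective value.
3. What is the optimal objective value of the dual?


1. 3
2. a = 0, b = 4, z = 32
3. 32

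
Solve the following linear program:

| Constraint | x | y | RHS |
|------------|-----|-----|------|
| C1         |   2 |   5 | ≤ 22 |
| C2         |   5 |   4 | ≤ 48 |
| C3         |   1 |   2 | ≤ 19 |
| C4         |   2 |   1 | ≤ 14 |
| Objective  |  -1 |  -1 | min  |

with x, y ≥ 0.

Evaluate the objective at each vertex of the feasible region:
  z(0, 0) = 0
  z(7, 0) = -7
  z(6, 2) = -8  ←
  z(0, 4.4) = -4.4
The minimum is at x = 6, y = 2.

x = 6, y = 2, z = -8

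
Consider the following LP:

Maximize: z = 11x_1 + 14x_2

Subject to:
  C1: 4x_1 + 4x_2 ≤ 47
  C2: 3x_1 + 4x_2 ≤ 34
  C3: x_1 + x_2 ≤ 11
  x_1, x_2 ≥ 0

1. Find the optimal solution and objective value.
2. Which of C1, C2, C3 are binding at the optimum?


1. x_1 = 10, x_2 = 1, z = 124
2. C2, C3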